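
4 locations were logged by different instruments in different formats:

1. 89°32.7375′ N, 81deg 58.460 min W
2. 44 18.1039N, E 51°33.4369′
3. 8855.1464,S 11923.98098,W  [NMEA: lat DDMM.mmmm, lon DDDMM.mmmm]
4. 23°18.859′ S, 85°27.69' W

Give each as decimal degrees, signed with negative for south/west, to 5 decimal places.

Point 1:
  φ: 32.7375′ = 0.545625°; total 89.545625
  N ⇒ keep positive
  Lon: 81 + 58.46/60 = 81.974333
  W ⇒ negate
Point 2:
  Latitude: 18.1039′ = 0.301732°; total 44.301732
  N → positive
  Longitude: 51 + 33.4369/60 = 51.557282
  E ⇒ keep positive
Point 3:
  Lat: degrees = first 2 digits = 88, minutes = 55.1464; 88 + 55.1464/60 = 88.919107
  S ⇒ negate
  Longitude: split at 3 digits → 119° and 23.98098′; 119 + 23.98098/60 = 119.399683
  W ⇒ negate
Point 4:
  Lat: 23 + 18.859/60 = 23.314317
  hemisphere S, so the sign is −
  Longitude: 27.69′ = 0.461500°; total 85.461500
  hemisphere W, so the sign is −

1. 89.54563, -81.97433
2. 44.30173, 51.55728
3. -88.91911, -119.39968
4. -23.31432, -85.46150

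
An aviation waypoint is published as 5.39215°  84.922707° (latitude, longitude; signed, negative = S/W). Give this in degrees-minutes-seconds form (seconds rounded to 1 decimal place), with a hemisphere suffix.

5°23′31.7″ N, 84°55′21.7″ E

φ: 0.392150° → 23.52900′; 0.52900 × 60 = 31.740″
λ: 0.922707 × 60 = 55.36242′ → 55′, remainder × 60 = 21.745″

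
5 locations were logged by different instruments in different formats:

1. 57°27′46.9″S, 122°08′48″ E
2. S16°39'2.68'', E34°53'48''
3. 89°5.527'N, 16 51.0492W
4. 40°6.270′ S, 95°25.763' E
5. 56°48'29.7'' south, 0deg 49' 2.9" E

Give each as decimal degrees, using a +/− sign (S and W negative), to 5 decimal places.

Point 1:
  Lat: 57° + 27/60 + 46.9/3600 = 57 + 0.450000 + 0.013028 = 57.463028
  hemisphere S, so the sign is −
  Lon: 8′ + 48″ = 8.80000′; 122 + 8.80000/60 = 122.146667
  E → positive
Point 2:
  Latitude: 16 + 39/60 + 2.68/3600 = 16.650744
  hemisphere S, so the sign is −
  Longitude: 53′ + 48″ = 53.80000′; 34 + 53.80000/60 = 34.896667
  E → positive
Point 3:
  Lat: 5.527′ = 0.092117°; total 89.092117
  N ⇒ keep positive
  λ: 16 + 51.0492/60 = 16.850820
  W → negative
Point 4:
  φ: 6.27′ = 0.104500°; total 40.104500
  S ⇒ negate
  Lon: 25.763′ = 0.429383°; total 95.429383
  E ⇒ keep positive
Point 5:
  Lat: 48′ + 29.7″ = 48.49500′; 56 + 48.49500/60 = 56.808250
  S ⇒ negate
  λ: 0 + 49/60 + 2.9/3600 = 0.817472
  E → positive

1. -57.46303, 122.14667
2. -16.65074, 34.89667
3. 89.09212, -16.85082
4. -40.10450, 95.42938
5. -56.80825, 0.81747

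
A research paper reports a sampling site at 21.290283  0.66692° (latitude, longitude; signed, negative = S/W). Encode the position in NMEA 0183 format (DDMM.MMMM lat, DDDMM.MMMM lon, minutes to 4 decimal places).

φ: 21° + 0.290283 × 60 = 21° 17.416980′
λ: fractional part 0.666920 → 40.015200 minutes

2117.4170,N / 00040.0152,E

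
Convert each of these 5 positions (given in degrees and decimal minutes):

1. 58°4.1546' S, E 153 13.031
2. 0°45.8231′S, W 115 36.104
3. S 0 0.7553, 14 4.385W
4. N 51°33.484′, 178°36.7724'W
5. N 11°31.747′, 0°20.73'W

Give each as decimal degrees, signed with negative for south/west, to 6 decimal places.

1. -58.069243, 153.217183
2. -0.763718, -115.601733
3. -0.012588, -14.073083
4. 51.558067, -178.612873
5. 11.529117, -0.345500

Point 1:
  Lat: 58 + 4.1546/60 = 58.0692433
  hemisphere S, so the sign is −
  Lon: 13.031′ = 0.217183°; total 153.2171833
  E → positive
Point 2:
  Lat: 0 + 45.8231/60 = 0.7637183
  hemisphere S, so the sign is −
  λ: 115 + 36.104/60 = 115.6017333
  W → negative
Point 3:
  φ: 0.7553′ = 0.012588°; total 0.0125883
  S ⇒ negate
  Lon: 14 + 4.385/60 = 14.0730833
  W ⇒ negate
Point 4:
  Lat: 33.484′ = 0.558067°; total 51.5580667
  N → positive
  Lon: 36.7724′ = 0.612873°; total 178.6128733
  W → negative
Point 5:
  Latitude: 11 + 31.747/60 = 11.5291167
  N ⇒ keep positive
  λ: 0 + 20.73/60 = 0.3455000
  hemisphere W, so the sign is −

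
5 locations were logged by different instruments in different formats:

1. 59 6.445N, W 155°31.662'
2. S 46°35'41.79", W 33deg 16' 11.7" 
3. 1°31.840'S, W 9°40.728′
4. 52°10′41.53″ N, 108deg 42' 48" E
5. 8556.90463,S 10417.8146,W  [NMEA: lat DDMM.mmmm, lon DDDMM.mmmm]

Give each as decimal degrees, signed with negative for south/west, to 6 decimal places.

Point 1:
  Lat: 6.445′ = 0.107417°; total 59.1074167
  N ⇒ keep positive
  λ: 31.662′ = 0.527700°; total 155.5277000
  W → negative
Point 2:
  φ: 46 + 35/60 + 41.79/3600 = 46.5949417
  S → negative
  Lon: 33 + 16/60 + 11.7/3600 = 33.2699167
  W ⇒ negate
Point 3:
  Lat: 31.84′ = 0.530667°; total 1.5306667
  S ⇒ negate
  Lon: 9 + 40.728/60 = 9.6788000
  hemisphere W, so the sign is −
Point 4:
  Latitude: 52° + 10/60 + 41.53/3600 = 52 + 0.166667 + 0.011536 = 52.1782028
  N ⇒ keep positive
  Longitude: 108° + 42/60 + 48/3600 = 108 + 0.700000 + 0.013333 = 108.7133333
  E ⇒ keep positive
Point 5:
  φ: degrees = first 2 digits = 85, minutes = 56.90463; 85 + 56.90463/60 = 85.9484105
  S → negative
  Lon: degrees = first 3 digits = 104, minutes = 17.8146; 104 + 17.8146/60 = 104.2969100
  hemisphere W, so the sign is −

1. 59.107417, -155.527700
2. -46.594942, -33.269917
3. -1.530667, -9.678800
4. 52.178203, 108.713333
5. -85.948411, -104.296910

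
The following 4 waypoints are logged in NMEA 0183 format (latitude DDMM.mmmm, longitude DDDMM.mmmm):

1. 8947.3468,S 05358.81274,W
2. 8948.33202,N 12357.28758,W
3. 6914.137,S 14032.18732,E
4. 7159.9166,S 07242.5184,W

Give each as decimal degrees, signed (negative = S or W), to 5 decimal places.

1. -89.78911, -53.98021
2. 89.80553, -123.95479
3. -69.23562, 140.53646
4. -71.99861, -72.70864

Point 1:
  φ: degrees = first 2 digits = 89, minutes = 47.3468; 89 + 47.3468/60 = 89.789113
  S → negative
  Lon: degrees = first 3 digits = 53, minutes = 58.81274; 53 + 58.81274/60 = 53.980212
  hemisphere W, so the sign is −
Point 2:
  Latitude: degrees = first 2 digits = 89, minutes = 48.33202; 89 + 48.33202/60 = 89.805534
  N → positive
  λ: degrees = first 3 digits = 123, minutes = 57.28758; 123 + 57.28758/60 = 123.954793
  hemisphere W, so the sign is −
Point 3:
  Lat: split at 2 digits → 69° and 14.137′; 69 + 14.137/60 = 69.235617
  S → negative
  λ: degrees = first 3 digits = 140, minutes = 32.18732; 140 + 32.18732/60 = 140.536455
  E → positive
Point 4:
  Lat: degrees = first 2 digits = 71, minutes = 59.9166; 71 + 59.9166/60 = 71.998610
  S → negative
  λ: degrees = first 3 digits = 72, minutes = 42.5184; 72 + 42.5184/60 = 72.708640
  W ⇒ negate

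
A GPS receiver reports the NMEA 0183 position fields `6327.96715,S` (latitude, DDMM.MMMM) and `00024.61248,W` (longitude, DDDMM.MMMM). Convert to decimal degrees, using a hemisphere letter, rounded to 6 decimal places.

63.466119° S, 0.410208° W

Lat: split at 2 digits → 63° and 27.96715′; 63 + 27.96715/60 = 63.4661192
Longitude: degrees = first 3 digits = 0, minutes = 24.61248; 0 + 24.61248/60 = 0.4102080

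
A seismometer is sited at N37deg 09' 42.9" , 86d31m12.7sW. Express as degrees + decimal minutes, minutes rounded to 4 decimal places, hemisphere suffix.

Latitude: seconds/60 = 0.71500; minutes = 9 + 0.71500 = 9.715000
λ: 31 + 12.7/60 = 31.211667′

37° 9.7150′ N, 86° 31.2117′ W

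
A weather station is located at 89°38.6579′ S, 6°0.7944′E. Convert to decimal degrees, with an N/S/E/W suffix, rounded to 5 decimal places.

89.64430° S, 6.01324° E

Latitude: 89 + 38.6579/60 = 89.644298
λ: 6 + 0.7944/60 = 6.013240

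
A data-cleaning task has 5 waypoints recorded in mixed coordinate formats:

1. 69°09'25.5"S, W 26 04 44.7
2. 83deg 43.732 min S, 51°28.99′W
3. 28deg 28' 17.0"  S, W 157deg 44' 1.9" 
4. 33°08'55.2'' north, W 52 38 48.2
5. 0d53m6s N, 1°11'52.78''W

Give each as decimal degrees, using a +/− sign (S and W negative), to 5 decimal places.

1. -69.15708, -26.07908
2. -83.72887, -51.48317
3. -28.47139, -157.73386
4. 33.14867, -52.64672
5. 0.88500, -1.19799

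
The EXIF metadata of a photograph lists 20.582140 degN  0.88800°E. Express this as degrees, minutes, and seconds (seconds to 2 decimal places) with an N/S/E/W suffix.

20°34′55.70″ N, 0°53′16.80″ E

Lat: 0.582140° → 34.92840′; 0.92840 × 60 = 55.7040″
λ: whole degrees 0; 53.28000′ → 53′ and 16.8000″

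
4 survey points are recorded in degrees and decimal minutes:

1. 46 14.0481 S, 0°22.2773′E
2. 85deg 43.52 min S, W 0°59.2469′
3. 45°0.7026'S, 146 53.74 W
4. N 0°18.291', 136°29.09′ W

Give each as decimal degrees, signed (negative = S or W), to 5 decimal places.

Point 1:
  Latitude: 14.0481′ = 0.234135°; total 46.234135
  S → negative
  Lon: 22.2773′ = 0.371288°; total 0.371288
  E → positive
Point 2:
  Latitude: 85 + 43.52/60 = 85.725333
  S ⇒ negate
  Lon: 59.2469′ = 0.987448°; total 0.987448
  W → negative
Point 3:
  φ: 0.7026′ = 0.011710°; total 45.011710
  hemisphere S, so the sign is −
  Lon: 53.74′ = 0.895667°; total 146.895667
  W ⇒ negate
Point 4:
  Latitude: 0 + 18.291/60 = 0.304850
  N ⇒ keep positive
  λ: 136 + 29.09/60 = 136.484833
  W ⇒ negate

1. -46.23414, 0.37129
2. -85.72533, -0.98745
3. -45.01171, -146.89567
4. 0.30485, -136.48483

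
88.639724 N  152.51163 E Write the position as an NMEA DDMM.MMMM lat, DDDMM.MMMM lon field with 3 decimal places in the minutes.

8838.383,N / 15230.698,E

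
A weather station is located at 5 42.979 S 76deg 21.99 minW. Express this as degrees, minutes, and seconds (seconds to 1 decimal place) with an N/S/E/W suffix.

φ: fractional minutes 0.97900 × 60 = 58.740″
Lon: fractional minutes 0.99000 × 60 = 59.400″

5°42′58.7″ S, 76°21′59.4″ W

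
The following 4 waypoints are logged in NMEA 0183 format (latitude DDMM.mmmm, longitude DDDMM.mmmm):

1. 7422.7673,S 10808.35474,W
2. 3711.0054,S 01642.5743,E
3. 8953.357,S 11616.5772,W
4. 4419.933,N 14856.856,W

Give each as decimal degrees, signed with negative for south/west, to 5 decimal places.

Point 1:
  Lat: degrees = first 2 digits = 74, minutes = 22.7673; 74 + 22.7673/60 = 74.379455
  S → negative
  λ: degrees = first 3 digits = 108, minutes = 8.35474; 108 + 8.35474/60 = 108.139246
  hemisphere W, so the sign is −
Point 2:
  Latitude: degrees = first 2 digits = 37, minutes = 11.0054; 37 + 11.0054/60 = 37.183423
  hemisphere S, so the sign is −
  Longitude: degrees = first 3 digits = 16, minutes = 42.5743; 16 + 42.5743/60 = 16.709572
  E ⇒ keep positive
Point 3:
  φ: degrees = first 2 digits = 89, minutes = 53.357; 89 + 53.357/60 = 89.889283
  hemisphere S, so the sign is −
  Longitude: degrees = first 3 digits = 116, minutes = 16.5772; 116 + 16.5772/60 = 116.276287
  W → negative
Point 4:
  Lat: degrees = first 2 digits = 44, minutes = 19.933; 44 + 19.933/60 = 44.332217
  N → positive
  λ: split at 3 digits → 148° and 56.856′; 148 + 56.856/60 = 148.947600
  hemisphere W, so the sign is −

1. -74.37946, -108.13925
2. -37.18342, 16.70957
3. -89.88928, -116.27629
4. 44.33222, -148.94760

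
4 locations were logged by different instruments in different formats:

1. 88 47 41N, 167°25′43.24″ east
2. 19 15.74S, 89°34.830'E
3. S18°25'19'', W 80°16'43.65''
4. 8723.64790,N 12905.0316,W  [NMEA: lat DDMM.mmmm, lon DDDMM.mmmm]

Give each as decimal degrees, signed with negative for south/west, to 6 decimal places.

1. 88.794722, 167.428678
2. -19.262333, 89.580500
3. -18.421944, -80.278792
4. 87.394132, -129.083860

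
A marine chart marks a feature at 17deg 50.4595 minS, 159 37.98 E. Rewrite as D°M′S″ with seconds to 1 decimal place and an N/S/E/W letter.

17°50′27.6″ S, 159°37′58.8″ E

Latitude: 50.45950′ → 50′ and 0.45950 × 60 = 27.570″
Longitude: fractional minutes 0.98000 × 60 = 58.800″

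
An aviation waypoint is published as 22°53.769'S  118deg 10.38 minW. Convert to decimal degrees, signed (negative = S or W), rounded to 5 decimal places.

φ: 53.769′ = 0.896150°; total 22.896150
S → negative
Lon: 10.38′ = 0.173000°; total 118.173000
W → negative

-22.89615, -118.17300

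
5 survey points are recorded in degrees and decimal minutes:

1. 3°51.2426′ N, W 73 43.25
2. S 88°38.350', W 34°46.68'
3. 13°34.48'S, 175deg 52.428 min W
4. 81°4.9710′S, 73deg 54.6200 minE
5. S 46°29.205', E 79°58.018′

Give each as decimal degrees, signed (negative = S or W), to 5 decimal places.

1. 3.85404, -73.72083
2. -88.63917, -34.77800
3. -13.57467, -175.87380
4. -81.08285, 73.91033
5. -46.48675, 79.96697

Point 1:
  Lat: 3 + 51.2426/60 = 3.854043
  N → positive
  Lon: 43.25′ = 0.720833°; total 73.720833
  W → negative
Point 2:
  Latitude: 38.35′ = 0.639167°; total 88.639167
  S ⇒ negate
  Longitude: 46.68′ = 0.778000°; total 34.778000
  W → negative
Point 3:
  Latitude: 34.48′ = 0.574667°; total 13.574667
  S → negative
  Lon: 52.428′ = 0.873800°; total 175.873800
  hemisphere W, so the sign is −
Point 4:
  Lat: 4.971′ = 0.082850°; total 81.082850
  S ⇒ negate
  λ: 73 + 54.62/60 = 73.910333
  E → positive
Point 5:
  φ: 29.205′ = 0.486750°; total 46.486750
  hemisphere S, so the sign is −
  Lon: 58.018′ = 0.966967°; total 79.966967
  E → positive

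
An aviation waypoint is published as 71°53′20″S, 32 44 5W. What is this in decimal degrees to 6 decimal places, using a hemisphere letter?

Lat: 71° + 53/60 + 20/3600 = 71 + 0.883333 + 0.005556 = 71.8888889
Lon: 32 + 44/60 + 5/3600 = 32.7347222

71.888889° S, 32.734722° W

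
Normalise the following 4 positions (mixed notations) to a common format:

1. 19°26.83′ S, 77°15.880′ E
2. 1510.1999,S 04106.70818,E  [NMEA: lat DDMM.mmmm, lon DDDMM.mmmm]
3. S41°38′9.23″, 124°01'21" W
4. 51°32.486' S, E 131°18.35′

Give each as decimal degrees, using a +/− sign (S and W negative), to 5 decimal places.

Point 1:
  Lat: 19 + 26.83/60 = 19.447167
  hemisphere S, so the sign is −
  λ: 15.88′ = 0.264667°; total 77.264667
  E ⇒ keep positive
Point 2:
  φ: split at 2 digits → 15° and 10.1999′; 15 + 10.1999/60 = 15.169998
  S → negative
  λ: split at 3 digits → 041° and 6.70818′; 41 + 6.70818/60 = 41.111803
  E ⇒ keep positive
Point 3:
  φ: 41 + 38/60 + 9.23/3600 = 41.635897
  S ⇒ negate
  λ: 124° + 1/60 + 21/3600 = 124 + 0.016667 + 0.005833 = 124.022500
  W ⇒ negate
Point 4:
  Lat: 32.486′ = 0.541433°; total 51.541433
  S ⇒ negate
  Lon: 18.35′ = 0.305833°; total 131.305833
  E → positive

1. -19.44717, 77.26467
2. -15.17000, 41.11180
3. -41.63590, -124.02250
4. -51.54143, 131.30583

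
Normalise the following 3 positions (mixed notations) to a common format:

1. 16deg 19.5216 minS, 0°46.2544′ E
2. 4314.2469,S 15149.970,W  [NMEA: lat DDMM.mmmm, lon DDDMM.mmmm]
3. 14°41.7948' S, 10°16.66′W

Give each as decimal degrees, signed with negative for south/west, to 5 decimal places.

1. -16.32536, 0.77091
2. -43.23745, -151.83283
3. -14.69658, -10.27767

Point 1:
  φ: 16 + 19.5216/60 = 16.325360
  S ⇒ negate
  Longitude: 0 + 46.2544/60 = 0.770907
  E → positive
Point 2:
  φ: degrees = first 2 digits = 43, minutes = 14.2469; 43 + 14.2469/60 = 43.237448
  hemisphere S, so the sign is −
  λ: degrees = first 3 digits = 151, minutes = 49.97; 151 + 49.97/60 = 151.832833
  hemisphere W, so the sign is −
Point 3:
  φ: 14 + 41.7948/60 = 14.696580
  hemisphere S, so the sign is −
  Longitude: 16.66′ = 0.277667°; total 10.277667
  hemisphere W, so the sign is −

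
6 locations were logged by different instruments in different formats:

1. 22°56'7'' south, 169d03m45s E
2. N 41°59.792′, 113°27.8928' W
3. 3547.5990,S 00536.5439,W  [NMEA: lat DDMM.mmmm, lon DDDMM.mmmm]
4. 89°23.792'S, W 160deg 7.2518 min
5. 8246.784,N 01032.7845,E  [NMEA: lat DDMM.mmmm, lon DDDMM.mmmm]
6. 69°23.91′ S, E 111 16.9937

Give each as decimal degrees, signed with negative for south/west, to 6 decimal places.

1. -22.935278, 169.062500
2. 41.996533, -113.464880
3. -35.793317, -5.609065
4. -89.396533, -160.120863
5. 82.779733, 10.546408
6. -69.398500, 111.283228

Point 1:
  φ: 22° + 56/60 + 7/3600 = 22 + 0.933333 + 0.001944 = 22.9352778
  S → negative
  Lon: 3′ + 45″ = 3.75000′; 169 + 3.75000/60 = 169.0625000
  E → positive
Point 2:
  Latitude: 41 + 59.792/60 = 41.9965333
  N → positive
  λ: 27.8928′ = 0.464880°; total 113.4648800
  W → negative
Point 3:
  φ: split at 2 digits → 35° and 47.599′; 35 + 47.599/60 = 35.7933167
  hemisphere S, so the sign is −
  Longitude: degrees = first 3 digits = 5, minutes = 36.5439; 5 + 36.5439/60 = 5.6090650
  W ⇒ negate
Point 4:
  Lat: 89 + 23.792/60 = 89.3965333
  S → negative
  Lon: 160 + 7.2518/60 = 160.1208633
  W ⇒ negate
Point 5:
  φ: degrees = first 2 digits = 82, minutes = 46.784; 82 + 46.784/60 = 82.7797333
  N ⇒ keep positive
  Longitude: degrees = first 3 digits = 10, minutes = 32.7845; 10 + 32.7845/60 = 10.5464083
  E ⇒ keep positive
Point 6:
  Lat: 23.91′ = 0.398500°; total 69.3985000
  S → negative
  λ: 16.9937′ = 0.283228°; total 111.2832283
  E → positive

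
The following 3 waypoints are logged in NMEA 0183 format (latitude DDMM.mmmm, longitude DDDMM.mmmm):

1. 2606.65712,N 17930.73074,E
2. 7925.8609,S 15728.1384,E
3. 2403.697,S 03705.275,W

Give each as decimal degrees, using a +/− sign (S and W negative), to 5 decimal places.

1. 26.11095, 179.51218
2. -79.43102, 157.46897
3. -24.06162, -37.08792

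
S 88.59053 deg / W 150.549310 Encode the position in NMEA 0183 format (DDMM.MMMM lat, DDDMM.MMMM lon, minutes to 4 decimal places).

8835.4318,S / 15032.9586,W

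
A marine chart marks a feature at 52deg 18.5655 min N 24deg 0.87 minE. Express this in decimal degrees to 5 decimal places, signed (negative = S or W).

Lat: 52 + 18.5655/60 = 52.309425
N ⇒ keep positive
λ: 24 + 0.87/60 = 24.014500
E ⇒ keep positive

52.30943, 24.01450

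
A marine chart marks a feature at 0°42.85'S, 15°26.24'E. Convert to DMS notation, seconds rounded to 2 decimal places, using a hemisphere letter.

0°42′51.00″ S, 15°26′14.40″ E

φ: 42.85000′ → 42′ and 0.85000 × 60 = 51.0000″
λ: 26.24000′ → 26′ and 0.24000 × 60 = 14.4000″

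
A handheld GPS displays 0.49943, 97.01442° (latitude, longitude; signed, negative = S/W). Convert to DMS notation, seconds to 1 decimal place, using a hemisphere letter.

0°29′57.9″ N, 97°00′51.9″ E

Lat: 0.499430° → 29.96580′; 0.96580 × 60 = 57.948″
Lon: 0.014420 × 60 = 0.86520′ → 0′, remainder × 60 = 51.912″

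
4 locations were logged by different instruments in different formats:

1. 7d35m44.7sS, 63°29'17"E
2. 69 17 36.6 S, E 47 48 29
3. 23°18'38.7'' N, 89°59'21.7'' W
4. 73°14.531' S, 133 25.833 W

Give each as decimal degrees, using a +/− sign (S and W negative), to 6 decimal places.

Point 1:
  Lat: 35′ + 44.7″ = 35.74500′; 7 + 35.74500/60 = 7.5957500
  S → negative
  Lon: 63 + 29/60 + 17/3600 = 63.4880556
  E → positive
Point 2:
  φ: 69° + 17/60 + 36.6/3600 = 69 + 0.283333 + 0.010167 = 69.2935000
  S → negative
  Longitude: 47° + 48/60 + 29/3600 = 47 + 0.800000 + 0.008056 = 47.8080556
  E ⇒ keep positive
Point 3:
  φ: 18′ + 38.7″ = 18.64500′; 23 + 18.64500/60 = 23.3107500
  N ⇒ keep positive
  Longitude: 59′ + 21.7″ = 59.36167′; 89 + 59.36167/60 = 89.9893611
  W → negative
Point 4:
  Lat: 14.531′ = 0.242183°; total 73.2421833
  S → negative
  Longitude: 133 + 25.833/60 = 133.4305500
  W → negative

1. -7.595750, 63.488056
2. -69.293500, 47.808056
3. 23.310750, -89.989361
4. -73.242183, -133.430550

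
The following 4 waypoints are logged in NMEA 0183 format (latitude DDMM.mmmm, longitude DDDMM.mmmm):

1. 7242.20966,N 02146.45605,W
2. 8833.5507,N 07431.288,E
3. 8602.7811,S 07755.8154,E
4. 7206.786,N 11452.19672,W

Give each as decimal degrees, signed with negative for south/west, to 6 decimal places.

1. 72.703494, -21.774268
2. 88.559178, 74.521467
3. -86.046352, 77.930257
4. 72.113100, -114.869945

Point 1:
  Lat: split at 2 digits → 72° and 42.20966′; 72 + 42.20966/60 = 72.7034943
  N → positive
  Longitude: split at 3 digits → 021° and 46.45605′; 21 + 46.45605/60 = 21.7742675
  hemisphere W, so the sign is −
Point 2:
  Latitude: split at 2 digits → 88° and 33.5507′; 88 + 33.5507/60 = 88.5591783
  N ⇒ keep positive
  Longitude: degrees = first 3 digits = 74, minutes = 31.288; 74 + 31.288/60 = 74.5214667
  E ⇒ keep positive
Point 3:
  φ: degrees = first 2 digits = 86, minutes = 2.7811; 86 + 2.7811/60 = 86.0463517
  S → negative
  Lon: degrees = first 3 digits = 77, minutes = 55.8154; 77 + 55.8154/60 = 77.9302567
  E → positive
Point 4:
  Latitude: degrees = first 2 digits = 72, minutes = 6.786; 72 + 6.786/60 = 72.1131000
  N → positive
  λ: degrees = first 3 digits = 114, minutes = 52.19672; 114 + 52.19672/60 = 114.8699453
  hemisphere W, so the sign is −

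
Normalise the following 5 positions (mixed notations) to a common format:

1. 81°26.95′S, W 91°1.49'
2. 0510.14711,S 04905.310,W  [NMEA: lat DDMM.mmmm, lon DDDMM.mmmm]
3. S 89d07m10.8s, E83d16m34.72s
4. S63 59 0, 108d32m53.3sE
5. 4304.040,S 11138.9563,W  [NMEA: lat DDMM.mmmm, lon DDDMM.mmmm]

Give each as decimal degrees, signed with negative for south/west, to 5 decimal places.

Point 1:
  Lat: 26.95′ = 0.449167°; total 81.449167
  S → negative
  λ: 1.49′ = 0.024833°; total 91.024833
  W ⇒ negate
Point 2:
  Latitude: split at 2 digits → 05° and 10.14711′; 5 + 10.14711/60 = 5.169119
  hemisphere S, so the sign is −
  λ: degrees = first 3 digits = 49, minutes = 5.31; 49 + 5.31/60 = 49.088500
  W → negative
Point 3:
  φ: 89 + 7/60 + 10.8/3600 = 89.119667
  hemisphere S, so the sign is −
  Longitude: 83 + 16/60 + 34.72/3600 = 83.276311
  E → positive
Point 4:
  Lat: 63° + 59/60 + 0/3600 = 63 + 0.983333 + 0.000000 = 63.983333
  hemisphere S, so the sign is −
  Lon: 32′ + 53.3″ = 32.88833′; 108 + 32.88833/60 = 108.548139
  E ⇒ keep positive
Point 5:
  φ: split at 2 digits → 43° and 4.04′; 43 + 4.04/60 = 43.067333
  hemisphere S, so the sign is −
  Longitude: degrees = first 3 digits = 111, minutes = 38.9563; 111 + 38.9563/60 = 111.649272
  W ⇒ negate

1. -81.44917, -91.02483
2. -5.16912, -49.08850
3. -89.11967, 83.27631
4. -63.98333, 108.54814
5. -43.06733, -111.64927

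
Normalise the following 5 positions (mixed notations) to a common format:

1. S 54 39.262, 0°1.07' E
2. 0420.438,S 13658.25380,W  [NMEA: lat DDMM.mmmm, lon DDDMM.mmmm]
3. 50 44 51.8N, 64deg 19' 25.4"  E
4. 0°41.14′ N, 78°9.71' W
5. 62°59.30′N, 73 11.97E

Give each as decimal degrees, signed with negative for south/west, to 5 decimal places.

1. -54.65437, 0.01783
2. -4.34063, -136.97090
3. 50.74772, 64.32372
4. 0.68567, -78.16183
5. 62.98833, 73.19950

Point 1:
  Lat: 54 + 39.262/60 = 54.654367
  S ⇒ negate
  Longitude: 1.07′ = 0.017833°; total 0.017833
  E → positive
Point 2:
  Lat: degrees = first 2 digits = 4, minutes = 20.438; 4 + 20.438/60 = 4.340633
  S → negative
  λ: split at 3 digits → 136° and 58.2538′; 136 + 58.2538/60 = 136.970897
  hemisphere W, so the sign is −
Point 3:
  Lat: 44′ + 51.8″ = 44.86333′; 50 + 44.86333/60 = 50.747722
  N ⇒ keep positive
  Longitude: 19′ + 25.4″ = 19.42333′; 64 + 19.42333/60 = 64.323722
  E → positive
Point 4:
  Lat: 0 + 41.14/60 = 0.685667
  N ⇒ keep positive
  Longitude: 78 + 9.71/60 = 78.161833
  W ⇒ negate
Point 5:
  Latitude: 62 + 59.3/60 = 62.988333
  N → positive
  Longitude: 73 + 11.97/60 = 73.199500
  E ⇒ keep positive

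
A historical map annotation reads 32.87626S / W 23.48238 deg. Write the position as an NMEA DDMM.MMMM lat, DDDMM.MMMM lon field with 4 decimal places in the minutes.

3252.5756,S / 02328.9428,W

φ: 32° + 0.876260 × 60 = 32° 52.575600′
Longitude: minutes = (23.482380 − 23) × 60 = 28.942800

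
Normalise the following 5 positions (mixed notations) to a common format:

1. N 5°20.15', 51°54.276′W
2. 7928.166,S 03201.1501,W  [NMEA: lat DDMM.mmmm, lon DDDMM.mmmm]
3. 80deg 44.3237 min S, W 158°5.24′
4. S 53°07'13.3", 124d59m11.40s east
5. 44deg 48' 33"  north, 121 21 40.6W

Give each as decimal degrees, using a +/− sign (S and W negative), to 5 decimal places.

Point 1:
  Lat: 20.15′ = 0.335833°; total 5.335833
  N → positive
  Longitude: 54.276′ = 0.904600°; total 51.904600
  hemisphere W, so the sign is −
Point 2:
  Latitude: degrees = first 2 digits = 79, minutes = 28.166; 79 + 28.166/60 = 79.469433
  S → negative
  λ: split at 3 digits → 032° and 1.1501′; 32 + 1.1501/60 = 32.019168
  W → negative
Point 3:
  Lat: 80 + 44.3237/60 = 80.738728
  hemisphere S, so the sign is −
  λ: 5.24′ = 0.087333°; total 158.087333
  hemisphere W, so the sign is −
Point 4:
  Latitude: 53° + 7/60 + 13.3/3600 = 53 + 0.116667 + 0.003694 = 53.120361
  S ⇒ negate
  Lon: 59′ + 11.4″ = 59.19000′; 124 + 59.19000/60 = 124.986500
  E ⇒ keep positive
Point 5:
  Latitude: 48′ + 33″ = 48.55000′; 44 + 48.55000/60 = 44.809167
  N ⇒ keep positive
  Longitude: 121 + 21/60 + 40.6/3600 = 121.361278
  hemisphere W, so the sign is −

1. 5.33583, -51.90460
2. -79.46943, -32.01917
3. -80.73873, -158.08733
4. -53.12036, 124.98650
5. 44.80917, -121.36128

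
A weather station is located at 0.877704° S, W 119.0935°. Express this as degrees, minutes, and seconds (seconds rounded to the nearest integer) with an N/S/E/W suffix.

0°52′40″ S, 119°05′37″ W

Lat: 0.877704° → 52.66224′; 0.66224 × 60 = 39.73″
Longitude: 0.093500° → 5.61000′; 0.61000 × 60 = 36.60″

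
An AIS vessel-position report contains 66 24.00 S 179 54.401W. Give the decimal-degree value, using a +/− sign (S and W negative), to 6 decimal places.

Latitude: 66 + 24/60 = 66.4000000
S → negative
Lon: 179 + 54.401/60 = 179.9066833
W ⇒ negate

-66.400000, -179.906683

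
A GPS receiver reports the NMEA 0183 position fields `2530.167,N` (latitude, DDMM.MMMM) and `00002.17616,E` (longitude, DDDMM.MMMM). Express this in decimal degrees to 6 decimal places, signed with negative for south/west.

25.502783, 0.036269

Lat: split at 2 digits → 25° and 30.167′; 25 + 30.167/60 = 25.5027833
N → positive
λ: degrees = first 3 digits = 0, minutes = 2.17616; 0 + 2.17616/60 = 0.0362693
E ⇒ keep positive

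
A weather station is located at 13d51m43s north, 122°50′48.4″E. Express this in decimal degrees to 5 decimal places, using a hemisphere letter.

Lat: 13° + 51/60 + 43/3600 = 13 + 0.850000 + 0.011944 = 13.861944
Lon: 50′ + 48.4″ = 50.80667′; 122 + 50.80667/60 = 122.846778

13.86194° N, 122.84678° E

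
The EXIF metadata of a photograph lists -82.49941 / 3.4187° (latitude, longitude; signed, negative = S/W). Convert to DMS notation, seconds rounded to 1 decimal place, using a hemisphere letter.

Latitude is negative → S; |value| = 82.499410
Lat: 0.499410 × 60 = 29.96460′ → 29′, remainder × 60 = 57.876″
Longitude: 0.418700° → 25.12200′; 0.12200 × 60 = 7.320″

82°29′57.9″ S, 3°25′7.3″ E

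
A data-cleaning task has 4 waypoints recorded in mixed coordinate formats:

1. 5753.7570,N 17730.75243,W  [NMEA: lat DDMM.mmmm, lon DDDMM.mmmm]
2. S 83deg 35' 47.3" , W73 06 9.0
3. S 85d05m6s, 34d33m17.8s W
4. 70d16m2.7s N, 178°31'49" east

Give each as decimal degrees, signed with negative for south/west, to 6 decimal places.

Point 1:
  Latitude: split at 2 digits → 57° and 53.757′; 57 + 53.757/60 = 57.8959500
  N → positive
  Lon: degrees = first 3 digits = 177, minutes = 30.75243; 177 + 30.75243/60 = 177.5125405
  W → negative
Point 2:
  φ: 83 + 35/60 + 47.3/3600 = 83.5964722
  S ⇒ negate
  λ: 73 + 6/60 + 9/3600 = 73.1025000
  W ⇒ negate
Point 3:
  Lat: 85° + 5/60 + 6/3600 = 85 + 0.083333 + 0.001667 = 85.0850000
  S ⇒ negate
  Lon: 34 + 33/60 + 17.8/3600 = 34.5549444
  W ⇒ negate
Point 4:
  Latitude: 70 + 16/60 + 2.7/3600 = 70.2674167
  N → positive
  Longitude: 31′ + 49″ = 31.81667′; 178 + 31.81667/60 = 178.5302778
  E ⇒ keep positive

1. 57.895950, -177.512541
2. -83.596472, -73.102500
3. -85.085000, -34.554944
4. 70.267417, 178.530278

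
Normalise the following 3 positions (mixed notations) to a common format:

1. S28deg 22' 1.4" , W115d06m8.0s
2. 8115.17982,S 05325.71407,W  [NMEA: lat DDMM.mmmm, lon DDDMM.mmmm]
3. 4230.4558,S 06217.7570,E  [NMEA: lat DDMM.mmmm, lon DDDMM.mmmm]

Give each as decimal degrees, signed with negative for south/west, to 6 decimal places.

Point 1:
  φ: 22′ + 1.4″ = 22.02333′; 28 + 22.02333/60 = 28.3670556
  S ⇒ negate
  Lon: 115° + 6/60 + 8/3600 = 115 + 0.100000 + 0.002222 = 115.1022222
  W ⇒ negate
Point 2:
  Latitude: split at 2 digits → 81° and 15.17982′; 81 + 15.17982/60 = 81.2529970
  S → negative
  Longitude: degrees = first 3 digits = 53, minutes = 25.71407; 53 + 25.71407/60 = 53.4285678
  hemisphere W, so the sign is −
Point 3:
  Latitude: degrees = first 2 digits = 42, minutes = 30.4558; 42 + 30.4558/60 = 42.5075967
  S → negative
  λ: degrees = first 3 digits = 62, minutes = 17.757; 62 + 17.757/60 = 62.2959500
  E → positive

1. -28.367056, -115.102222
2. -81.252997, -53.428568
3. -42.507597, 62.295950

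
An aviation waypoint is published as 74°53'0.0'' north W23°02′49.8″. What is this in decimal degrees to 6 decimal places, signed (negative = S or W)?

74.883333, -23.047167

φ: 53′ + 0″ = 53.00000′; 74 + 53.00000/60 = 74.8833333
N ⇒ keep positive
Longitude: 23° + 2/60 + 49.8/3600 = 23 + 0.033333 + 0.013833 = 23.0471667
hemisphere W, so the sign is −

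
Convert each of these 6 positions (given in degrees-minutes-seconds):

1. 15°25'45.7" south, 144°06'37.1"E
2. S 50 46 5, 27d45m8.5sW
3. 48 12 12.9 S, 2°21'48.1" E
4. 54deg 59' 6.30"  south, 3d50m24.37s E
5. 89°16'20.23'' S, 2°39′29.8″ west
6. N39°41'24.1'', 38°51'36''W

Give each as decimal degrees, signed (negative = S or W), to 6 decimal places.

1. -15.429361, 144.110306
2. -50.768056, -27.752361
3. -48.203583, 2.363361
4. -54.985083, 3.840103
5. -89.272286, -2.658278
6. 39.690028, -38.860000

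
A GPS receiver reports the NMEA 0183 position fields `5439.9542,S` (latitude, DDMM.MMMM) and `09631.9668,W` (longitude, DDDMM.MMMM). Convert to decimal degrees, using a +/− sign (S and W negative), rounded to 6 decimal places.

φ: split at 2 digits → 54° and 39.9542′; 54 + 39.9542/60 = 54.6659033
hemisphere S, so the sign is −
Longitude: degrees = first 3 digits = 96, minutes = 31.9668; 96 + 31.9668/60 = 96.5327800
W → negative

-54.665903, -96.532780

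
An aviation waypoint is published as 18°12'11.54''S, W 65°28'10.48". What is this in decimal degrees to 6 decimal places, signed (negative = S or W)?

Latitude: 18° + 12/60 + 11.54/3600 = 18 + 0.200000 + 0.003206 = 18.2032056
S → negative
λ: 65° + 28/60 + 10.48/3600 = 65 + 0.466667 + 0.002911 = 65.4695778
W ⇒ negate

-18.203206, -65.469578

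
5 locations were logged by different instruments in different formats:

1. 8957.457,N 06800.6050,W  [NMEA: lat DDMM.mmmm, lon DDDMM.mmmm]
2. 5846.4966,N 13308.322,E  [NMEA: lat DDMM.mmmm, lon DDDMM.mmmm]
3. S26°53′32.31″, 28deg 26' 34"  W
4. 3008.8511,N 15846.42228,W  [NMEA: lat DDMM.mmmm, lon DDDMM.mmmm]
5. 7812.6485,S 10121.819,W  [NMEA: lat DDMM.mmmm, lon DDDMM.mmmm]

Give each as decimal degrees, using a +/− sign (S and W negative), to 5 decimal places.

1. 89.95762, -68.01008
2. 58.77494, 133.13870
3. -26.89231, -28.44278
4. 30.14752, -158.77370
5. -78.21081, -101.36365

Point 1:
  φ: split at 2 digits → 89° and 57.457′; 89 + 57.457/60 = 89.957617
  N → positive
  Lon: degrees = first 3 digits = 68, minutes = 0.605; 68 + 0.605/60 = 68.010083
  W ⇒ negate
Point 2:
  Lat: degrees = first 2 digits = 58, minutes = 46.4966; 58 + 46.4966/60 = 58.774943
  N → positive
  Lon: split at 3 digits → 133° and 8.322′; 133 + 8.322/60 = 133.138700
  E ⇒ keep positive
Point 3:
  φ: 26° + 53/60 + 32.31/3600 = 26 + 0.883333 + 0.008975 = 26.892308
  S ⇒ negate
  λ: 28 + 26/60 + 34/3600 = 28.442778
  W → negative
Point 4:
  Lat: degrees = first 2 digits = 30, minutes = 8.8511; 30 + 8.8511/60 = 30.147518
  N ⇒ keep positive
  Lon: degrees = first 3 digits = 158, minutes = 46.42228; 158 + 46.42228/60 = 158.773705
  hemisphere W, so the sign is −
Point 5:
  φ: degrees = first 2 digits = 78, minutes = 12.6485; 78 + 12.6485/60 = 78.210808
  hemisphere S, so the sign is −
  Longitude: degrees = first 3 digits = 101, minutes = 21.819; 101 + 21.819/60 = 101.363650
  W → negative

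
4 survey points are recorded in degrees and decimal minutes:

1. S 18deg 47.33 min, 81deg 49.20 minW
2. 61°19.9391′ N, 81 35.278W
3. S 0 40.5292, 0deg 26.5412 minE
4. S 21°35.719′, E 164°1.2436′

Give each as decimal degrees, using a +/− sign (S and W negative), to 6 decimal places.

1. -18.788833, -81.820000
2. 61.332318, -81.587967
3. -0.675487, 0.442353
4. -21.595317, 164.020727

Point 1:
  φ: 47.33′ = 0.788833°; total 18.7888333
  S ⇒ negate
  λ: 81 + 49.2/60 = 81.8200000
  W ⇒ negate
Point 2:
  φ: 19.9391′ = 0.332318°; total 61.3323183
  N ⇒ keep positive
  Lon: 35.278′ = 0.587967°; total 81.5879667
  hemisphere W, so the sign is −
Point 3:
  Latitude: 40.5292′ = 0.675487°; total 0.6754867
  S → negative
  Longitude: 26.5412′ = 0.442353°; total 0.4423533
  E → positive
Point 4:
  φ: 21 + 35.719/60 = 21.5953167
  S → negative
  Lon: 1.2436′ = 0.020727°; total 164.0207267
  E → positive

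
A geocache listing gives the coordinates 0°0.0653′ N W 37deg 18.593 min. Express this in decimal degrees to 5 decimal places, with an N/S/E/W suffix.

0.00109° N, 37.30988° W

φ: 0.0653′ = 0.001088°; total 0.001088
Lon: 37 + 18.593/60 = 37.309883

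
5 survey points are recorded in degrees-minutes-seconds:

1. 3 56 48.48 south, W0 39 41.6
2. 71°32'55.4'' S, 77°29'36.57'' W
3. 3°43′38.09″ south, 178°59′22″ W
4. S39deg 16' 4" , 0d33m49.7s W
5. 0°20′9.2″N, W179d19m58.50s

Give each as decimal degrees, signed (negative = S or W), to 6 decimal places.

1. -3.946800, -0.661556
2. -71.548722, -77.493492
3. -3.727247, -178.989444
4. -39.267778, -0.563806
5. 0.335889, -179.332917

Point 1:
  φ: 3 + 56/60 + 48.48/3600 = 3.9468000
  hemisphere S, so the sign is −
  λ: 39′ + 41.6″ = 39.69333′; 0 + 39.69333/60 = 0.6615556
  W → negative
Point 2:
  φ: 32′ + 55.4″ = 32.92333′; 71 + 32.92333/60 = 71.5487222
  hemisphere S, so the sign is −
  Lon: 77° + 29/60 + 36.57/3600 = 77 + 0.483333 + 0.010158 = 77.4934917
  W ⇒ negate
Point 3:
  φ: 43′ + 38.09″ = 43.63483′; 3 + 43.63483/60 = 3.7272472
  S ⇒ negate
  Lon: 178 + 59/60 + 22/3600 = 178.9894444
  hemisphere W, so the sign is −
Point 4:
  Latitude: 16′ + 4″ = 16.06667′; 39 + 16.06667/60 = 39.2677778
  S → negative
  λ: 0° + 33/60 + 49.7/3600 = 0 + 0.550000 + 0.013806 = 0.5638056
  hemisphere W, so the sign is −
Point 5:
  Latitude: 0 + 20/60 + 9.2/3600 = 0.3358889
  N → positive
  λ: 179 + 19/60 + 58.5/3600 = 179.3329167
  hemisphere W, so the sign is −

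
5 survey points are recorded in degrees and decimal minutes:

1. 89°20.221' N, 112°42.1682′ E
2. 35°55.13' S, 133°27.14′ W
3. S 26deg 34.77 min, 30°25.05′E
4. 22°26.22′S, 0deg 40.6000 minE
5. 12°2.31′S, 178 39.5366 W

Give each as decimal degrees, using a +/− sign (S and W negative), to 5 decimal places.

Point 1:
  φ: 89 + 20.221/60 = 89.337017
  N ⇒ keep positive
  Lon: 112 + 42.1682/60 = 112.702803
  E → positive
Point 2:
  Latitude: 55.13′ = 0.918833°; total 35.918833
  S → negative
  Lon: 133 + 27.14/60 = 133.452333
  W ⇒ negate
Point 3:
  Latitude: 34.77′ = 0.579500°; total 26.579500
  S → negative
  Longitude: 25.05′ = 0.417500°; total 30.417500
  E → positive
Point 4:
  φ: 22 + 26.22/60 = 22.437000
  S → negative
  Lon: 0 + 40.6/60 = 0.676667
  E ⇒ keep positive
Point 5:
  Latitude: 12 + 2.31/60 = 12.038500
  S → negative
  Longitude: 178 + 39.5366/60 = 178.658943
  W → negative

1. 89.33702, 112.70280
2. -35.91883, -133.45233
3. -26.57950, 30.41750
4. -22.43700, 0.67667
5. -12.03850, -178.65894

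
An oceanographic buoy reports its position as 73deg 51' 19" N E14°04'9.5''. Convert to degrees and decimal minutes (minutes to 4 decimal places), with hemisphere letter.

73° 51.3167′ N, 14° 4.1583′ E

φ: seconds/60 = 0.31667; minutes = 51 + 0.31667 = 51.316667
Lon: seconds/60 = 0.15833; minutes = 4 + 0.15833 = 4.158333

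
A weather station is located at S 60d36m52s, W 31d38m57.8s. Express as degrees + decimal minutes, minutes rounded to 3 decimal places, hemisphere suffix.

60° 36.867′ S, 31° 38.963′ W

Latitude: seconds/60 = 0.86667; minutes = 36 + 0.86667 = 36.86667
Lon: seconds/60 = 0.96333; minutes = 38 + 0.96333 = 38.96333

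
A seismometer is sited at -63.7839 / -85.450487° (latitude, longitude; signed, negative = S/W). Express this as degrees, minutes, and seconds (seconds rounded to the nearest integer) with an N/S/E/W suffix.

63°47′2″ S, 85°27′2″ W

Latitude is negative → S; |value| = 63.783900
φ: 0.783900 × 60 = 47.03400′ → 47′, remainder × 60 = 2.04″
Longitude is negative → W; |value| = 85.450487
λ: whole degrees 85; 27.02922′ → 27′ and 1.75″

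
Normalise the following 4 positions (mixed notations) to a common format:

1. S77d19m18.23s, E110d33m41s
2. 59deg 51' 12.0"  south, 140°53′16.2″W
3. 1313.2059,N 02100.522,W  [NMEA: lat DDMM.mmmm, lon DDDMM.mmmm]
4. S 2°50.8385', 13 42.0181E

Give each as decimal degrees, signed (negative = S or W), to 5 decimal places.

Point 1:
  Lat: 77° + 19/60 + 18.23/3600 = 77 + 0.316667 + 0.005064 = 77.321731
  hemisphere S, so the sign is −
  Longitude: 110° + 33/60 + 41/3600 = 110 + 0.550000 + 0.011389 = 110.561389
  E → positive
Point 2:
  Latitude: 59 + 51/60 + 12/3600 = 59.853333
  S → negative
  Lon: 140 + 53/60 + 16.2/3600 = 140.887833
  W ⇒ negate
Point 3:
  Lat: split at 2 digits → 13° and 13.2059′; 13 + 13.2059/60 = 13.220098
  N ⇒ keep positive
  λ: split at 3 digits → 021° and 0.522′; 21 + 0.522/60 = 21.008700
  W ⇒ negate
Point 4:
  Lat: 50.8385′ = 0.847308°; total 2.847308
  S ⇒ negate
  Lon: 42.0181′ = 0.700302°; total 13.700302
  E → positive

1. -77.32173, 110.56139
2. -59.85333, -140.88783
3. 13.22010, -21.00870
4. -2.84731, 13.70030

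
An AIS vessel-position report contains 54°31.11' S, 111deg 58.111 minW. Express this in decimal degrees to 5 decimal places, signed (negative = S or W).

-54.51850, -111.96852

Lat: 54 + 31.11/60 = 54.518500
S → negative
λ: 111 + 58.111/60 = 111.968517
W → negative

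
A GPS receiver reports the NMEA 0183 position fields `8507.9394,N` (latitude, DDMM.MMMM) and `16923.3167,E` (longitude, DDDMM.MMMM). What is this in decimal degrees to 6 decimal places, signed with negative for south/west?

φ: split at 2 digits → 85° and 7.9394′; 85 + 7.9394/60 = 85.1323233
N ⇒ keep positive
Longitude: split at 3 digits → 169° and 23.3167′; 169 + 23.3167/60 = 169.3886117
E ⇒ keep positive

85.132323, 169.388612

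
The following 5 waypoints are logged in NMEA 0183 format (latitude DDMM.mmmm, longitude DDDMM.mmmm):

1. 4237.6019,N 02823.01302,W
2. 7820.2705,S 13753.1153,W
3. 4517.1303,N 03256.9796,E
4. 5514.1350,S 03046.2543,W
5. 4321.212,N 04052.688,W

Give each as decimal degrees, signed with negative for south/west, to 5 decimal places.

Point 1:
  Lat: split at 2 digits → 42° and 37.6019′; 42 + 37.6019/60 = 42.626698
  N ⇒ keep positive
  Longitude: split at 3 digits → 028° and 23.01302′; 28 + 23.01302/60 = 28.383550
  W → negative
Point 2:
  Lat: degrees = first 2 digits = 78, minutes = 20.2705; 78 + 20.2705/60 = 78.337842
  S ⇒ negate
  Longitude: degrees = first 3 digits = 137, minutes = 53.1153; 137 + 53.1153/60 = 137.885255
  W ⇒ negate
Point 3:
  Latitude: split at 2 digits → 45° and 17.1303′; 45 + 17.1303/60 = 45.285505
  N ⇒ keep positive
  λ: degrees = first 3 digits = 32, minutes = 56.9796; 32 + 56.9796/60 = 32.949660
  E ⇒ keep positive
Point 4:
  φ: split at 2 digits → 55° and 14.135′; 55 + 14.135/60 = 55.235583
  S → negative
  Lon: split at 3 digits → 030° and 46.2543′; 30 + 46.2543/60 = 30.770905
  W ⇒ negate
Point 5:
  φ: degrees = first 2 digits = 43, minutes = 21.212; 43 + 21.212/60 = 43.353533
  N → positive
  λ: split at 3 digits → 040° and 52.688′; 40 + 52.688/60 = 40.878133
  hemisphere W, so the sign is −

1. 42.62670, -28.38355
2. -78.33784, -137.88526
3. 45.28551, 32.94966
4. -55.23558, -30.77091
5. 43.35353, -40.87813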